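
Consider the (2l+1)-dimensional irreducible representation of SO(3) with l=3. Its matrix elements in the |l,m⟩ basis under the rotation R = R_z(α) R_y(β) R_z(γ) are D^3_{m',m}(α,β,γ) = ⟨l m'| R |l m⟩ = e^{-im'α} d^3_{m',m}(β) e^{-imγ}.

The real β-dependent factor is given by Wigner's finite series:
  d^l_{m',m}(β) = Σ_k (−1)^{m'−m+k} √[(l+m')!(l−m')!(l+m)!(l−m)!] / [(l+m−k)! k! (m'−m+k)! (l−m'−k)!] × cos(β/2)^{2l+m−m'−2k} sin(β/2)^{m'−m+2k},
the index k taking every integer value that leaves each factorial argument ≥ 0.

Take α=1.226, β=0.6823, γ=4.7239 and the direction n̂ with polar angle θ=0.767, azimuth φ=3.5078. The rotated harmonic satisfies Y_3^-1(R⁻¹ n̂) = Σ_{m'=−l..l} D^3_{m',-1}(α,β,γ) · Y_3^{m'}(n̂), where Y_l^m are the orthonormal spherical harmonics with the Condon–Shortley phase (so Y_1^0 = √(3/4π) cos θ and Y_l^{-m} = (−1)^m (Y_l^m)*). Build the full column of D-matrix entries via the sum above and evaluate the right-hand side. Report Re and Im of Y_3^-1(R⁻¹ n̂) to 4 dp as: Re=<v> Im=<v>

Re=0.1084 Im=-0.1619

Need the full column D^3_{m',-1} for m'=−3..3 at α=1.226, β=0.6823, γ=4.7239.
cos(β/2)=0.942371, sin(β/2)=0.334571
d^3_{-3,-1}: single k=2 term ⇒ +0.341908;  D = -0.178104+0.291856i
d^3_{-2,-1}: k∈[1..2] ⇒ +0.786315 -0.198226 = +0.588090;  D = +0.368909+0.457991i
d^3_{-1,-1}: k∈[0..2] ⇒ +0.700374 -0.706242 +0.066765 = +0.060897;  D = +0.057546-0.019922i
d^3_{0,-1}: k∈[0..2] ⇒ -0.861365 +0.325718 -0.013685 = -0.549333;  D = -0.006323+0.549296i
d^3_{1,-1}: k∈[0..2] ⇒ +0.529681 -0.089020 +0.001403 = +0.442064;  D = -0.414299-0.154199i
d^3_{2,-1}: k∈[0..1] ⇒ -0.198226 +0.012493 = -0.185733;  D = +0.119809-0.141924i
d^3_{3,-1}: single k=0 term ⇒ +0.043097;  D = +0.021597+0.037295i
Y_3^{m'}(θ=0.767,φ=3.5078) and Σ D·Y over m':
  (-0.1781+0.2919i)·(-0.0634+0.1242i)  (+0.3689+0.4580i)·(+0.2635-0.2370i)  (+0.0575-0.0199i)·(-0.3334+0.1279i)  (-0.0063+0.5493i)·(-0.1096+0.0000i)  (-0.4143-0.1542i)·(+0.3334+0.1279i)  (+0.1198-0.1419i)·(+0.2635+0.2370i)  (+0.0216+0.0373i)·(+0.0634+0.1242i)
Y_3^-1(R⁻¹ n̂) = +0.108378-0.161919i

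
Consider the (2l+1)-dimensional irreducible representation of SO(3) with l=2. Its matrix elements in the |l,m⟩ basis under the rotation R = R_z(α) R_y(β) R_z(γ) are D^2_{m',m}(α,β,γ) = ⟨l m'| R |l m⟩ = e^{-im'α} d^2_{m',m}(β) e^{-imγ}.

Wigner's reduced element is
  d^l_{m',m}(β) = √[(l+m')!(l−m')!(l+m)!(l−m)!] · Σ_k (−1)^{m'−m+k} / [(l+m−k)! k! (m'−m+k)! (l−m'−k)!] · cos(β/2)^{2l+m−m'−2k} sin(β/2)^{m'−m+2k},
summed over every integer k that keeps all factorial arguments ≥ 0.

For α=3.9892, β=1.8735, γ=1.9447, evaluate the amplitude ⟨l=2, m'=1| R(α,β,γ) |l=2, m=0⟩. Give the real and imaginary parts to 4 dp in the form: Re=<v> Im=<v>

First d^2_{1,0}(β=1.8735), then the phase factors e^{-i(1)α} and e^{-i(0)γ}:
c=cos(1.8735/2)=0.592409, s=sin(1.8735/2)=0.805637; N=√[6·1·2·2]=4.898979
The bounds max(0,m−m')=0 and min(l+m,l−m')=1 give 2 terms
  k=0: (−1)^1·4.8990/(2)·0.5924^3·0.8056^1 = -0.410281
  k=1: (−1)^2·4.8990/(2)·0.5924^1·0.8056^3 = +0.758780
d^2_{1,0}(1.8735) = -0.410281 +0.758780 = +0.348499
D = (-0.661779+0.749699i)·(+0.348499)·(+1.000000+0.000000i) = -0.230629+0.261270i

Re=-0.2306 Im=0.2613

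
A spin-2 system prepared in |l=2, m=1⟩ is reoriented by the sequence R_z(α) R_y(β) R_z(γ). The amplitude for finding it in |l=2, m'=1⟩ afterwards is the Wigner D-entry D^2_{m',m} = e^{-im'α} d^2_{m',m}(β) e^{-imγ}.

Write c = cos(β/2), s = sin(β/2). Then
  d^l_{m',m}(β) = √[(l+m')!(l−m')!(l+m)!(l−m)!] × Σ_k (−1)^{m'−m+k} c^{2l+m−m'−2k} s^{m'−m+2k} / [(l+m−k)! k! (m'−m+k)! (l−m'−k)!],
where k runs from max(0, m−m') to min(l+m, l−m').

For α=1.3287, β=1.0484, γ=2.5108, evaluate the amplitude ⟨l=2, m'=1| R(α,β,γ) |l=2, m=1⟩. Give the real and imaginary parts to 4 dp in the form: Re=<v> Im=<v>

Re=0.0012 Im=-0.0010

First d^2_{1,1}(β=1.0484), then the phase factors e^{-i(1)α} and e^{-i(1)γ}:
c=cos(1.0484/2)=0.865725, s=sin(1.0484/2)=0.500521; N=√[6·1·6·1]=6.000000
k∈{0,1} keeps every argument non-negative
  k=0: (−1)^0·6.0000/(6)·0.8657^4·0.5005^0 = +0.561719
  k=1: (−1)^1·6.0000/(2)·0.8657^2·0.5005^2 = -0.563280
d^2_{1,1}(1.0484) = +0.561719 -0.563280 = -0.001561
Phases: e^{-i·(1)·1.3287}=+0.239738-0.970838i, e^{-i·(1)·2.5108}=-0.807560-0.589785i ⇒ D=+0.001196-0.001003i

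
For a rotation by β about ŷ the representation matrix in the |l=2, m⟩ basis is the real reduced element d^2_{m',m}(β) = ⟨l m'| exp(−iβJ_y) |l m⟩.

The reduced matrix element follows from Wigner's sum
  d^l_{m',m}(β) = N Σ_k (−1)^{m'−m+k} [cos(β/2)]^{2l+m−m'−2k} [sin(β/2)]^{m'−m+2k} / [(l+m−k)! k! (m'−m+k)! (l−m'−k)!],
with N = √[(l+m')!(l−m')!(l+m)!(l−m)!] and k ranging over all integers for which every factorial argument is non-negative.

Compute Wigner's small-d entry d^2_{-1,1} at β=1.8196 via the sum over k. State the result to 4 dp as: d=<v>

d^2_{-1,1}(β=1.8196) via Wigner's sum:
Half-angle: c=0.613904, s=0.789381. N=√(1·6·6·1)=6.000000
k∈{2,3} keeps every argument non-negative
  k=2: (−1)^0·6.0000/(2)·0.6139^2·0.7894^2 = +0.704523
  k=3: (−1)^1·6.0000/(6)·0.6139^0·0.7894^4 = -0.388281
d^2_{-1,1}(1.8196) = +0.704523 -0.388281 = +0.316241

d=0.3162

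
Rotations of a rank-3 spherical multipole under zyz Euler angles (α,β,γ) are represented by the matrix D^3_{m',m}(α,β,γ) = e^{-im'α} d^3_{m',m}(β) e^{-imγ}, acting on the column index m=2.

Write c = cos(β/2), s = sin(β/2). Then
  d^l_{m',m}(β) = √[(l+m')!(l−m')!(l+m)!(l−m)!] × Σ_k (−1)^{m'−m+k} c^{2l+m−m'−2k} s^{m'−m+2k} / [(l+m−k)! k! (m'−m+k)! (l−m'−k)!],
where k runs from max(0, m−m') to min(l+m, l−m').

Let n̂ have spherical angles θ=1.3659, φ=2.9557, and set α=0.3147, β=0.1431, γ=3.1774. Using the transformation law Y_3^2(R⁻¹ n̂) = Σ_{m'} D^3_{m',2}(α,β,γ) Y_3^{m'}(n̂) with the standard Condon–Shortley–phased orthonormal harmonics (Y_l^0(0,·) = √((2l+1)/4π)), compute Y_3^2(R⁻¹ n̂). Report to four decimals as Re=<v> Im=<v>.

Re=0.0396 Im=-0.0696

Need the full column D^3_{m',2} for m'=−3..3 at α=0.3147, β=0.1431, γ=3.1774.
cos(β/2)=0.997441, sin(β/2)=0.071489
d^3_{-3,2}: single k=5 term ⇒ +0.000005;  D = +0.000003+0.000003i
d^3_{-2,2}: k∈[4..5] ⇒ +0.000130 -0.000000 = +0.000130;  D = +0.000110+0.000069i
d^3_{-1,2}: k∈[3..4] ⇒ +0.002293 -0.000006 = +0.002287;  D = +0.002220+0.000551i
d^3_{0,2}: k∈[2..3] ⇒ +0.027707 -0.000142 = +0.027565;  D = +0.027494-0.001972i
d^3_{1,2}: k∈[1..2] ⇒ +0.223191 -0.002293 = +0.220898;  D = +0.204618-0.083229i
d^3_{2,2}: k∈[0..1] ⇒ +0.984746 -0.025293 = +0.959453;  D = +0.733203-0.618841i
d^3_{3,2}: single k=0 term ⇒ -0.172883;  D = -0.091111+0.146926i
Y_3^{m'}(θ=1.3659,φ=2.9557) and Σ D·Y over m':
  (+0.0000+0.0000i)·(-0.3323-0.2072i)  (+0.0001+0.0001i)·(+0.1857+0.0724i)  (+0.0022+0.0006i)·(+0.2466+0.0464i)  (+0.0275-0.0020i)·(-0.2121+0.0000i)  (+0.2046-0.0832i)·(-0.2466+0.0464i)  (+0.7332-0.6188i)·(+0.1857-0.0724i)  (-0.0911+0.1469i)·(+0.3323-0.2072i)
Y_3^2(R⁻¹ n̂) = +0.039636-0.069632i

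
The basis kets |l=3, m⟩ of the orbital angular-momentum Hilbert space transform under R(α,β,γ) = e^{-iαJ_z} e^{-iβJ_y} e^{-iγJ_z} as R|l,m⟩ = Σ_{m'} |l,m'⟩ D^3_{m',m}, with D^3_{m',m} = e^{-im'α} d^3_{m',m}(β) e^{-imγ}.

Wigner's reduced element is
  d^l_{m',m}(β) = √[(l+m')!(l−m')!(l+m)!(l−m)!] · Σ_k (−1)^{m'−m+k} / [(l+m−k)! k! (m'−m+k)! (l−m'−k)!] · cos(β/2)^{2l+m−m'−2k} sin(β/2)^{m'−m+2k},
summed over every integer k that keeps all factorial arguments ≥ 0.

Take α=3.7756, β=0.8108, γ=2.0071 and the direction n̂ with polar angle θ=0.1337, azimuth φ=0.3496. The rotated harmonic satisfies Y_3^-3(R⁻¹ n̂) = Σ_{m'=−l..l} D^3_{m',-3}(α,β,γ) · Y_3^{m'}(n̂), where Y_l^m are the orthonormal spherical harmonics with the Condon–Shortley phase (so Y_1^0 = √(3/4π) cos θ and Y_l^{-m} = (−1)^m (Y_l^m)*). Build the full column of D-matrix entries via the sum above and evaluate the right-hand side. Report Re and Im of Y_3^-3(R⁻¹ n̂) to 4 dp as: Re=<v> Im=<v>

Re=-0.2179 Im=0.0269

Need the full column D^3_{m',-3} for m'=−3..3 at α=3.7756, β=0.8108, γ=2.0071.
cos(β/2)=0.918945, sin(β/2)=0.394386
d^3_{-3,-3}: single k=0 term ⇒ +0.602194;  D = +0.041723-0.600747i
d^3_{-2,-3}: single k=0 term ⇒ -0.633059;  D = -0.338772-0.534788i
d^3_{-1,-3}: single k=0 term ⇒ +0.429583;  D = -0.400181-0.156193i
d^3_{0,-3}: single k=0 term ⇒ -0.212887;  D = -0.205628+0.055117i
d^3_{1,-3}: single k=0 term ⇒ +0.079125;  D = -0.049439+0.061778i
d^3_{2,-3}: single k=0 term ⇒ -0.021477;  D = -0.000878+0.021459i
d^3_{3,-3}: single k=0 term ⇒ +0.003763;  D = +0.002103+0.003120i
Y_3^{m'}(θ=0.1337,φ=0.3496) and Σ D·Y over m':
  (+0.0417-0.6007i)·(+0.0005-0.0009i)  (-0.3388-0.5348i)·(+0.0138-0.0116i)  (-0.4002-0.1562i)·(+0.1583-0.0577i)  (-0.2056+0.0551i)·(+0.7068+0.0000i)  (-0.0494+0.0618i)·(-0.1583-0.0577i)  (-0.0009+0.0215i)·(+0.0138+0.0116i)  (+0.0021+0.0031i)·(-0.0005-0.0009i)
Y_3^-3(R⁻¹ n̂) = -0.217931+0.026910i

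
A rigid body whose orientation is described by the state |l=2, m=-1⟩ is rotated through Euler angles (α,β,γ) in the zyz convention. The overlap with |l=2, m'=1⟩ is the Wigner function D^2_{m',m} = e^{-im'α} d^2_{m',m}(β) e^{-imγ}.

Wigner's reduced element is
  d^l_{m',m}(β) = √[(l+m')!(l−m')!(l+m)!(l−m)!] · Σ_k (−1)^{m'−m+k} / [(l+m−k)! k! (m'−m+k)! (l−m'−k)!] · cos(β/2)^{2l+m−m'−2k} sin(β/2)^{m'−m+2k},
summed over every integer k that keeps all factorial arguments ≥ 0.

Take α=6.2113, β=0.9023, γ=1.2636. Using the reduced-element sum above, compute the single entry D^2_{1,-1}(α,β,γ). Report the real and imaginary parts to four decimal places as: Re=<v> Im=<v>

First d^2_{1,-1}(β=0.9023), then the phase factors e^{-i(1)α} and e^{-i(-1)γ}:
Half-angle: c=0.899946, s=0.436001. N=√(6·1·1·6)=6.000000
k: max(0,(-1)−(1))=0 … min(2+(-1),2−(1))=1
  k=0: (−1)^2·6.0000/(2)·0.8999^2·0.4360^2 = +0.461880
  k=1: (−1)^3·6.0000/(6)·0.8999^0·0.4360^4 = -0.036137
d^2_{1,-1}(0.9023) = +0.461880 -0.036137 = +0.425743
Attach z-rotation phases: D = e^{-i(1)(6.2113)}·(+0.425743)·e^{-i(-1)(1.2636)} = +0.099260+0.414010i

Re=0.0993 Im=0.4140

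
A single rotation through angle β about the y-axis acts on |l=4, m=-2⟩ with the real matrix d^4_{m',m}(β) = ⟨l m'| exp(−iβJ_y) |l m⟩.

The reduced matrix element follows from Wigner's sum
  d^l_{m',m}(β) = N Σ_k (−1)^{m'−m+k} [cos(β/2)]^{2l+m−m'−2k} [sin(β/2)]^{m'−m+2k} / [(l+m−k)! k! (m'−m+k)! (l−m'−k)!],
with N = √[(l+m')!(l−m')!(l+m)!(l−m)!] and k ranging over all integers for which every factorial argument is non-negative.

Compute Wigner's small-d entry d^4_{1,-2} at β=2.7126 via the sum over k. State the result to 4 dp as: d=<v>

d=-0.5914

d^4_{1,-2}(β=2.7126) via Wigner's sum:
Half-angle: c=0.212855, s=0.977084. N=√(120·6·2·720)=1018.233765
The bounds max(0,m−m')=0 and min(l+m,l−m')=2 give 3 terms
  k=0: (−1)^3·1018.2338/(72)·0.2129^5·0.9771^3 = -0.005764
  k=1: (−1)^4·1018.2338/(48)·0.2129^3·0.9771^5 = +0.182188
  k=2: (−1)^5·1018.2338/(240)·0.2129^1·0.9771^7 = -0.767791
d^4_{1,-2}(2.7126) = -0.005764 +0.182188 -0.767791 = -0.591368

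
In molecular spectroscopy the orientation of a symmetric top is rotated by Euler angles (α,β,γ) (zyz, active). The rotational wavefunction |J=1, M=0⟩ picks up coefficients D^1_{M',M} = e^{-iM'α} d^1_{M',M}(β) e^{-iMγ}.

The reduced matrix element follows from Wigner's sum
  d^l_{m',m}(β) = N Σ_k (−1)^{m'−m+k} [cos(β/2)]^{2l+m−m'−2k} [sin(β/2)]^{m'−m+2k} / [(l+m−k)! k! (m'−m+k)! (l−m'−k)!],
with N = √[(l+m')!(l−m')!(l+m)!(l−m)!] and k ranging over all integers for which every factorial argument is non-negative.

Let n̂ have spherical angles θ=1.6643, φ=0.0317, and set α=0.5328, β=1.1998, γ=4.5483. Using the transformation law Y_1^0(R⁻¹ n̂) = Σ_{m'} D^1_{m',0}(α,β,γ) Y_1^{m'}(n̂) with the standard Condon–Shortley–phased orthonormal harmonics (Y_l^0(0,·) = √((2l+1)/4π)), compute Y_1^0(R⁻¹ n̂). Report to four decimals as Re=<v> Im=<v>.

Need the full column D^1_{m',0} for m'=−1..1 at α=0.5328, β=1.1998, γ=4.5483.
cos(β/2)=0.825392, sin(β/2)=0.564560
d^1_{-1,0}: single k=1 term ⇒ +0.659000;  D = +0.567655+0.334737i
d^1_{0,0}: k∈[0..1] ⇒ +0.681272 -0.318728 = +0.362544;  D = +0.362544+0.000000i
d^1_{1,0}: single k=0 term ⇒ -0.659000;  D = -0.567655+0.334737i
Y_1^{m'}(θ=1.6643,φ=0.0317) and Σ D·Y over m':
  (+0.5677+0.3347i)·(+0.3438-0.0109i)  (+0.3625+0.0000i)·(-0.0456+0.0000i)  (-0.5677+0.3347i)·(-0.3438-0.0109i)
Y_1^0(R⁻¹ n̂) = +0.381093+0.000000i

Re=0.3811 Im=0.0000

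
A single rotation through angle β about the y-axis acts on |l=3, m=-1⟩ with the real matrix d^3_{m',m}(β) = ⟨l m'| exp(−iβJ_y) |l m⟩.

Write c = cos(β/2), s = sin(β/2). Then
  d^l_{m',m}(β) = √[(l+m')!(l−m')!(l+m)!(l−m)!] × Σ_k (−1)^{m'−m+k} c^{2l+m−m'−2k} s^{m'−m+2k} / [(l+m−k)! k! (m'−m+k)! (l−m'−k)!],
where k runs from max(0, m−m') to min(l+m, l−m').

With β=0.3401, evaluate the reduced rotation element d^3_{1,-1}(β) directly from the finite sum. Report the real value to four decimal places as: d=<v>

d=0.1558

d^3_{1,-1}(β=0.3401) via Wigner's sum:
Half-angle: c=0.985576, s=0.169232. N=√(24·2·2·24)=48.000000
Admissible k: 0..2 (factorial args all ≥0)
  k=0: (−1)^2·48.0000/(8)·0.9856^4·0.1692^2 = +0.162134
  k=1: (−1)^3·48.0000/(6)·0.9856^2·0.1692^4 = -0.006374
  k=2: (−1)^4·48.0000/(48)·0.9856^0·0.1692^6 = +0.000023
d^3_{1,-1}(0.3401) = +0.162134 -0.006374 +0.000023 = +0.155784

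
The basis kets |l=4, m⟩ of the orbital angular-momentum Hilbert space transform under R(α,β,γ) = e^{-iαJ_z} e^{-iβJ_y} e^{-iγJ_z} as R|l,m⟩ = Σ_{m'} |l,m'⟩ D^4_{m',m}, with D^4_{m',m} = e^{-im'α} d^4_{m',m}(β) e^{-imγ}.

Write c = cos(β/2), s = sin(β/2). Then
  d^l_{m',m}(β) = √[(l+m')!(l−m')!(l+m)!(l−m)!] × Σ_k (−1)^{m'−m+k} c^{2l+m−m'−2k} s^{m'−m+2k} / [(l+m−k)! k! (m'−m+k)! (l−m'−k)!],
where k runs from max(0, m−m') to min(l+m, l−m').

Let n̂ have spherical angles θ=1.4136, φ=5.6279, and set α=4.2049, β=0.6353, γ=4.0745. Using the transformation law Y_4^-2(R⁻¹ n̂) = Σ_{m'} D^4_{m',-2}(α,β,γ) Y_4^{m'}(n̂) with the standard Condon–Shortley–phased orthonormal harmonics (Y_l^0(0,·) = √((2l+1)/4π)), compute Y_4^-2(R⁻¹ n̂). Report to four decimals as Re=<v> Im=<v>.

Need the full column D^4_{m',-2} for m'=−4..4 at α=4.2049, β=0.6353, γ=4.0745.
cos(β/2)=0.949972, sin(β/2)=0.312335
d^4_{-4,-2}: single k=2 term ⇒ +0.379389;  D = +0.374290-0.061994i
d^4_{-3,-2}: k∈[1..2] ⇒ +0.815944 -0.264607 = +0.551337;  D = -0.185603+0.519157i
d^4_{-2,-2}: k∈[0..2] ⇒ +0.663264 -0.860374 +0.116256 = -0.080854;  D = +0.053311+0.060788i
d^4_{-1,-2}: k∈[0..2] ⇒ -0.925194 +0.500060 -0.036037 = -0.461171;  D = -0.450800+0.097250i
d^4_{0,-2}: k∈[0..2] ⇒ +0.680186 -0.196072 +0.007948 = +0.492062;  D = -0.143071+0.470803i
d^4_{1,-2}: k∈[0..2] ⇒ -0.333373 +0.054056 -0.001169 = -0.280486;  D = +0.194912+0.201698i
d^4_{2,-2}: k∈[0..2] ⇒ +0.116256 -0.010054 +0.000091 = +0.106293;  D = +0.102699-0.027408i
d^4_{3,-2}: k∈[0..1] ⇒ -0.028604 +0.001031 = -0.027573;  D = +0.006733-0.026738i
d^4_{4,-2}: single k=0 term ⇒ +0.004433;  D = -0.003231-0.003035i
Y_4^{m'}(θ=1.4136,φ=5.6279) and Σ D·Y over m':
  (+0.3743-0.0620i)·(-0.3654+0.2094i)  (-0.1856+0.5192i)·(-0.0727+0.1742i)  (+0.0533+0.0608i)·(-0.0696-0.2612i)  (-0.4508+0.0972i)·(-0.1640-0.1261i)  (-0.1431+0.4708i)·(+0.2418+0.0000i)  (+0.1949+0.2017i)·(+0.1640-0.1261i)  (+0.1027-0.0274i)·(-0.0696+0.2612i)  (+0.0067-0.0267i)·(+0.0727+0.1742i)  (-0.0032-0.0030i)·(-0.3654-0.2094i)
Y_4^-2(R⁻¹ n̂) = -0.073839+0.205800i

Re=-0.0738 Im=0.2058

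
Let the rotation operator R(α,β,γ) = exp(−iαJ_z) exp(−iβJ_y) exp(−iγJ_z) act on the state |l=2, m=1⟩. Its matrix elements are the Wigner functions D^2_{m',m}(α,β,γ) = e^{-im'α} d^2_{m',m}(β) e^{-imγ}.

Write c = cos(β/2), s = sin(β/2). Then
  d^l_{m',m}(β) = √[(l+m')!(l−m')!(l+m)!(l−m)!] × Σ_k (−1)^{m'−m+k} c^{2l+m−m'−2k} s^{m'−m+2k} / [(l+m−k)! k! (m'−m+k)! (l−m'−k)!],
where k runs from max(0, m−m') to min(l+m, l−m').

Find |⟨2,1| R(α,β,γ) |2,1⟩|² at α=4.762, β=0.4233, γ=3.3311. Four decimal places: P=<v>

D^2_{1,1}(4.762,0.4233,3.3311) = e^{-i·1·4.762}·d^2_{1,1}(0.4233)·e^{-i·1·3.3311}. Compute d first:
Half-angle: c=0.977686, s=0.210073. N=√(6·1·6·1)=6.000000
k: max(0,(1)−(1))=0 … min(2+(1),2−(1))=1
  k=0: (−1)^0·6.0000/(6)·0.9777^4·0.2101^0 = +0.913686
  k=1: (−1)^1·6.0000/(2)·0.9777^2·0.2101^2 = -0.126550
d^2_{1,1}(0.4233) = +0.913686 -0.126550 = +0.787136
|D^2_{1,1}|² = |d^2_{1,1}(β)|² = (+0.787136)² = 0.619583 (the z-rotation phases have unit modulus)

P=0.6196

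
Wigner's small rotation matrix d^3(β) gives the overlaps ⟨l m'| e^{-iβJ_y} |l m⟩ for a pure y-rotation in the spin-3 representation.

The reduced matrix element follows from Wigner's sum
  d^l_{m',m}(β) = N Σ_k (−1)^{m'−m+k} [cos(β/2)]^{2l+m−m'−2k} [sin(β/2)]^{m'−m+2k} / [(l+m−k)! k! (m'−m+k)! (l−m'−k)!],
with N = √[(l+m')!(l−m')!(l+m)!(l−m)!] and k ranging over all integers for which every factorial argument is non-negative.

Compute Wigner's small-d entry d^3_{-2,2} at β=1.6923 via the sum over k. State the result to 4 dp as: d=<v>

d^3_{-2,2}(β=1.6923) via Wigner's sum:
With c≡cos(β/2)=0.662871 and s≡sin(β/2)=0.748734, N=[1·120·120·1]^{1/2}=120.000000
k∈{4,5} keeps every argument non-negative
  k=4: (−1)^0·120.0000/(24)·0.6629^2·0.7487^4 = +0.690459
  k=5: (−1)^1·120.0000/(120)·0.6629^0·0.7487^6 = -0.176183
d^3_{-2,2}(1.6923) = +0.690459 -0.176183 = +0.514275

d=0.5143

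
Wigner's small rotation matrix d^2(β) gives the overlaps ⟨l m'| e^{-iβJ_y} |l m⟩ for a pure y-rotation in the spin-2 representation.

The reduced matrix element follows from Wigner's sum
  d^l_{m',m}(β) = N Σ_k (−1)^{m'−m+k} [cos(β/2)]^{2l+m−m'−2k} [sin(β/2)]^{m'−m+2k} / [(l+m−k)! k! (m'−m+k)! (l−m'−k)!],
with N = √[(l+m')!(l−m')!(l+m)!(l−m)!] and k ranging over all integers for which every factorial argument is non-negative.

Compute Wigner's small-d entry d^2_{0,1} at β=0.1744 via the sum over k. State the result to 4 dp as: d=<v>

d=0.2093

d^2_{0,1}(β=0.1744) via Wigner's sum:
c=cos(0.1744/2)=0.996200, s=sin(0.1744/2)=0.087090; N=√[2·2·6·1]=4.898979
Admissible k: 1..2 (factorial args all ≥0)
  k=1: (−1)^0·4.8990/(2)·0.9962^3·0.0871^1 = +0.210903
  k=2: (−1)^1·4.8990/(2)·0.9962^1·0.0871^3 = -0.001612
d^2_{0,1}(0.1744) = +0.210903 -0.001612 = +0.209291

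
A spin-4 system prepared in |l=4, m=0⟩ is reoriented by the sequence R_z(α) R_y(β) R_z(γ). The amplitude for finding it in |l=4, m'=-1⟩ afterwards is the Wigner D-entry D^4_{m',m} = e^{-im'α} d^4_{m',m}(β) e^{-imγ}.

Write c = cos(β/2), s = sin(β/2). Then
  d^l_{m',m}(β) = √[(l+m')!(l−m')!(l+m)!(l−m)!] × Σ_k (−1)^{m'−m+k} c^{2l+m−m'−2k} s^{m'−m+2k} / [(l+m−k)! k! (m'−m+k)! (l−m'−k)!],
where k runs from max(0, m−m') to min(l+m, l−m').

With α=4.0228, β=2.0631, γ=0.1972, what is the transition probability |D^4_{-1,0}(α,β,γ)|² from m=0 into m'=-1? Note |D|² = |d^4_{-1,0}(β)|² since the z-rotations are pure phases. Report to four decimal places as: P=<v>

Split into d^4_{-1,0}(β=2.0631) × two z-phases.
With c≡cos(β/2)=0.513489 and s≡sin(β/2)=0.858096, N=[6·120·24·24]^{1/2}=643.987578
Admissible k: 1..4 (factorial args all ≥0)
  k=1: (−1)^0·643.9876/(144)·0.5135^7·0.8581^1 = +0.036122
  k=2: (−1)^1·643.9876/(24)·0.5135^5·0.8581^3 = -0.605245
  k=3: (−1)^2·643.9876/(24)·0.5135^3·0.8581^5 = +1.690207
  k=4: (−1)^3·643.9876/(144)·0.5135^1·0.8581^7 = -0.786679
d^4_{-1,0}(2.0631) = +0.036122 -0.605245 +1.690207 -0.786679 = +0.334405
|D^4_{-1,0}|² = |d^4_{-1,0}(β)|² = (+0.334405)² = 0.111827 (the z-rotation phases have unit modulus)

P=0.1118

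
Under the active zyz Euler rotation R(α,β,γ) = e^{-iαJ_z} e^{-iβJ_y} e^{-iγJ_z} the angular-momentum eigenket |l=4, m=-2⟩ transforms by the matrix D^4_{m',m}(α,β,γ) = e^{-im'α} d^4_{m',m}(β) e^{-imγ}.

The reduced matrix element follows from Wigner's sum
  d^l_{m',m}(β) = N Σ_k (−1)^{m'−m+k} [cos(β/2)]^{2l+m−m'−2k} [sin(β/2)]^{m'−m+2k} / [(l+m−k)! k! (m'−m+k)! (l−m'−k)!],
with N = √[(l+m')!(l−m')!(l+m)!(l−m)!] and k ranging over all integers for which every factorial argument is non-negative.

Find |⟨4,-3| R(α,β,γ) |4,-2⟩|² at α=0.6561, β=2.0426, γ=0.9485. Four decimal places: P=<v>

Split into d^4_{-3,-2}(β=2.0426) × two z-phases.
With c≡cos(β/2)=0.522258 and s≡sin(β/2)=0.852788, N=[1·5040·2·720]^{1/2}=2693.993318
k: max(0,(-2)−(-3))=1 … min(4+(-2),4−(-3))=2
  k=1: (−1)^0·2693.9933/(720)·0.5223^7·0.8528^1 = +0.033814
  k=2: (−1)^1·2693.9933/(240)·0.5223^5·0.8528^3 = -0.270478
d^4_{-3,-2}(2.0426) = +0.033814 -0.270478 = -0.236664
|D^4_{-3,-2}|² = |d^4_{-3,-2}(β)|² = (-0.236664)² = 0.056010 (the z-rotation phases have unit modulus)

P=0.0560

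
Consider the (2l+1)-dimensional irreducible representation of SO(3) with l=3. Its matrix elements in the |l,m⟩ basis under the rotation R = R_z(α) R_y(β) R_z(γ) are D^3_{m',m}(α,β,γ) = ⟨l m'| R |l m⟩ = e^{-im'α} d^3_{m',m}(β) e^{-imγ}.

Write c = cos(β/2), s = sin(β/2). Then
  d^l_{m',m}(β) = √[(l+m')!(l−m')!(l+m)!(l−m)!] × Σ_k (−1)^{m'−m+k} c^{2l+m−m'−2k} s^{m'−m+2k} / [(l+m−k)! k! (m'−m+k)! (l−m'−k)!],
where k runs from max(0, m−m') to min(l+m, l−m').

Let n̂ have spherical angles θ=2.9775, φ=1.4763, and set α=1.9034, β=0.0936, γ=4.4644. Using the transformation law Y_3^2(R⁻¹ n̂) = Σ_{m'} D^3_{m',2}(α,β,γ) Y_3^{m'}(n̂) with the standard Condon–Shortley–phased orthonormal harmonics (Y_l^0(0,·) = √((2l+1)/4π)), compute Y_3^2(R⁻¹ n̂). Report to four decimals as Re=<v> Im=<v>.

Re=0.0616 Im=-0.0033

Need the full column D^3_{m',2} for m'=−3..3 at α=1.9034, β=0.0936, γ=4.4644.
cos(β/2)=0.998905, sin(β/2)=0.046783
d^3_{-3,2}: single k=5 term ⇒ +0.000001;  D = -0.000001+0.000000i
d^3_{-2,2}: k∈[4..5] ⇒ +0.000024 -0.000000 = +0.000024;  D = +0.000010+0.000022i
d^3_{-1,2}: k∈[3..4] ⇒ +0.000645 -0.000001 = +0.000645;  D = +0.000475-0.000436i
d^3_{0,2}: k∈[2..3] ⇒ +0.011935 -0.000026 = +0.011909;  D = -0.010474-0.005667i
d^3_{1,2}: k∈[1..2] ⇒ +0.147132 -0.000645 = +0.146487;  D = -0.023826+0.144536i
d^3_{2,2}: k∈[0..1] ⇒ +0.993448 -0.010895 = +0.982553;  D = +0.968517-0.165484i
d^3_{3,2}: single k=0 term ⇒ -0.113968;  D = +0.054823+0.099916i
Y_3^{m'}(θ=2.9775,φ=1.4763) and Σ D·Y over m':
  (-0.0000+0.0000i)·(-0.0005+0.0017i)  (+0.0000+0.0000i)·(+0.0264+0.0051i)  (+0.0005-0.0004i)·(+0.0193-0.2032i)  (-0.0105-0.0057i)·(-0.6872+0.0000i)  (-0.0238+0.1445i)·(-0.0193-0.2032i)  (+0.9685-0.1655i)·(+0.0264-0.0051i)  (+0.0548+0.0999i)·(+0.0005+0.0017i)
Y_3^2(R⁻¹ n̂) = +0.061562-0.003274i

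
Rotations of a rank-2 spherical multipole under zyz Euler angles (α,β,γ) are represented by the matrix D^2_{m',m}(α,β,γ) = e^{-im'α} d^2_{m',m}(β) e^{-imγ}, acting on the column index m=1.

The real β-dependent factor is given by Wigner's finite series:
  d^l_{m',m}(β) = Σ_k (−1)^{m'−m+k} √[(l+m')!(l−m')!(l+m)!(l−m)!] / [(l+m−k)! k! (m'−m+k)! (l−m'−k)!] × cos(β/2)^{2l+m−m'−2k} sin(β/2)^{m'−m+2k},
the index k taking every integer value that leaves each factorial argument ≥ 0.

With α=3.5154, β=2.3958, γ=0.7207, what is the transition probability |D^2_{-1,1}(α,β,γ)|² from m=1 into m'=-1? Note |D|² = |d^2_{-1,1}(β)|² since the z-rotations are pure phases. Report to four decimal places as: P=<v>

P=0.1655

First d^2_{-1,1}(β=2.3958), then the phase factors e^{-i(-1)α} and e^{-i(1)γ}:
With c≡cos(β/2)=0.364314 and s≡sin(β/2)=0.931276, N=[1·6·6·1]^{1/2}=6.000000
Admissible k: 2..3 (factorial args all ≥0)
  k=2: (−1)^0·6.0000/(2)·0.3643^2·0.9313^2 = +0.345327
  k=3: (−1)^1·6.0000/(6)·0.3643^0·0.9313^4 = -0.752166
d^2_{-1,1}(2.3958) = +0.345327 -0.752166 = -0.406839
|D^2_{-1,1}|² = |d^2_{-1,1}(β)|² = (-0.406839)² = 0.165518 (the z-rotation phases have unit modulus)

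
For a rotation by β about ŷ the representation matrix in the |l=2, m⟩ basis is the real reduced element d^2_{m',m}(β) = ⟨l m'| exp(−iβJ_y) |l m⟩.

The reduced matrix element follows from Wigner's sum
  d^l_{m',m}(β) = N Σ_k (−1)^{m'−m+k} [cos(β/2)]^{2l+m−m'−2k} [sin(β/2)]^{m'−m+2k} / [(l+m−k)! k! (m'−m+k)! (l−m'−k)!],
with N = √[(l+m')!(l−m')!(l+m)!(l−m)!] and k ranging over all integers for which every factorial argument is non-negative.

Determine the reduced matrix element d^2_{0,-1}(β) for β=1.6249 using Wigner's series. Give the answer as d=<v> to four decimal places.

d^2_{0,-1}(β=1.6249) via Wigner's sum:
c=cos(1.6249/2)=0.687722, s=sin(1.6249/2)=0.725974; N=√[2·2·1·6]=4.898979
k: max(0,(-1)−(0))=0 … min(2+(-1),2−(0))=1
  k=0: (−1)^1·4.8990/(2)·0.6877^3·0.7260^1 = -0.578409
  k=1: (−1)^2·4.8990/(2)·0.6877^1·0.7260^3 = +0.644543
d^2_{0,-1}(1.6249) = -0.578409 +0.644543 = +0.066134

d=0.0661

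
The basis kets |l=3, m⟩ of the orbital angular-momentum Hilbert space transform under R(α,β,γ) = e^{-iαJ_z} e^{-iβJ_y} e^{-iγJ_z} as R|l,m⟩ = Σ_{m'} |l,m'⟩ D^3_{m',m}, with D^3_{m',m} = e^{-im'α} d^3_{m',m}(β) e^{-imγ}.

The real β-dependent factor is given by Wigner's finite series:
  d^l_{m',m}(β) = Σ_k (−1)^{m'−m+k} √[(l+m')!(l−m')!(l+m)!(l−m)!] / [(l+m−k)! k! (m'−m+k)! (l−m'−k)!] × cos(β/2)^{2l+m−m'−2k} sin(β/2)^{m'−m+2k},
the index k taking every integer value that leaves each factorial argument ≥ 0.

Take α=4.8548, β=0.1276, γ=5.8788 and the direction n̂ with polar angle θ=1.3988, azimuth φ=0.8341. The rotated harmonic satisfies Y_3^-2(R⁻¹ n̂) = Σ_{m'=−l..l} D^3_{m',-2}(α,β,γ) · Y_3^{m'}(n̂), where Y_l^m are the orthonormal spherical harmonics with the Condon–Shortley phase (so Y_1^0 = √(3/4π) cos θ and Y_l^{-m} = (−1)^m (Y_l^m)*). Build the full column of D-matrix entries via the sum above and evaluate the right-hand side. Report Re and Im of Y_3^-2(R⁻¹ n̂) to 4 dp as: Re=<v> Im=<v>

Need the full column D^3_{m',-2} for m'=−3..3 at α=4.8548, β=0.1276, γ=5.8788.
cos(β/2)=0.997965, sin(β/2)=0.063757
d^3_{-3,-2}: single k=1 term ⇒ +0.154589;  D = +0.057561+0.143473i
d^3_{-2,-2}: k∈[0..1] ⇒ +0.987855 -0.020160 = +0.967695;  D = -0.837879+0.484141i
d^3_{-1,-2}: k∈[0..1] ⇒ -0.199574 +0.001629 = -0.197945;  D = +0.122355+0.155600i
d^3_{0,-2}: k∈[0..1] ⇒ +0.022084 -0.000090 = +0.021994;  D = +0.015184-0.015911i
d^3_{1,-2}: k∈[0..1] ⇒ -0.001629 +0.000003 = -0.001626;  D = -0.001324-0.000944i
d^3_{2,-2}: k∈[0..1] ⇒ +0.000082 -0.000000 = +0.000082;  D = -0.000038+0.000073i
d^3_{3,-2}: single k=0 term ⇒ -0.000003;  D = +0.000002+0.000001i
Y_3^{m'}(θ=1.3988,φ=0.8341) and Σ D·Y over m':
  (+0.0576+0.1435i)·(-0.3202-0.2381i)  (-0.8379+0.4841i)·(-0.0165-0.1690i)  (+0.1224+0.1556i)·(-0.1826+0.2013i)  (+0.0152-0.0159i)·(-0.1823+0.0000i)  (-0.0013-0.0009i)·(+0.1826+0.2013i)  (-0.0000+0.0001i)·(-0.0165+0.1690i)  (+0.0000+0.0000i)·(+0.3202-0.2381i)
Y_3^-2(R⁻¹ n̂) = +0.054878+0.072619i

Re=0.0549 Im=0.0726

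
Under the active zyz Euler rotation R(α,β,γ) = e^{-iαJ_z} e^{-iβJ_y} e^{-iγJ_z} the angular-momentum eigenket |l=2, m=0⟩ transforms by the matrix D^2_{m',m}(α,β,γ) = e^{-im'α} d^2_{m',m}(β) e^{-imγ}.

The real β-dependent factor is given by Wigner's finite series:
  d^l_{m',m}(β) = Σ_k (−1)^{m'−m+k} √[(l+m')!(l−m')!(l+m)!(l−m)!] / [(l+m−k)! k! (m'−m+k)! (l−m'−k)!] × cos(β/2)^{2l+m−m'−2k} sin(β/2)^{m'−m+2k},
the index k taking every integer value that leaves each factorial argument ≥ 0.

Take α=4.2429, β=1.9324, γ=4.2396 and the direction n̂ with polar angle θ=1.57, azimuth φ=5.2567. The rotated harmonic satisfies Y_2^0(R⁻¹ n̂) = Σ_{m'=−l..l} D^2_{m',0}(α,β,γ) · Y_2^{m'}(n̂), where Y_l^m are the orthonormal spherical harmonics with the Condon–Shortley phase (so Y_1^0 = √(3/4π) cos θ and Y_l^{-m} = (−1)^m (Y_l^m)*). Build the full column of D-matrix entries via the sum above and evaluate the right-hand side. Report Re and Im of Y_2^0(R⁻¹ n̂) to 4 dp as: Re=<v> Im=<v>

Re=-0.0843 Im=0.0000

Need the full column D^2_{m',0} for m'=−2..2 at α=4.2429, β=1.9324, γ=4.2396.
cos(β/2)=0.568430, sin(β/2)=0.822732
d^2_{-2,0}: single k=2 term ⇒ +0.535730;  D = -0.316409+0.432310i
d^2_{-1,0}: k∈[1..2] ⇒ +0.370139 -0.775402 = -0.405264;  D = +0.183354+0.361414i
d^2_{0,0}: k∈[0..2] ⇒ +0.104402 -0.874843 +0.458176 = -0.312265;  D = -0.312265+0.000000i
d^2_{1,0}: k∈[0..1] ⇒ -0.370139 +0.775402 = +0.405264;  D = -0.183354+0.361414i
d^2_{2,0}: single k=0 term ⇒ +0.535730;  D = -0.316409-0.432310i
Y_2^{m'}(θ=1.57,φ=5.2567) and Σ D·Y over m':
  (-0.3164+0.4323i)·(-0.1791+0.3422i)  (+0.1834+0.3614i)·(+0.0003+0.0005i)  (-0.3123+0.0000i)·(-0.3154+0.0000i)  (-0.1834+0.3614i)·(-0.0003+0.0005i)  (-0.3164-0.4323i)·(-0.1791-0.3422i)
Y_2^0(R⁻¹ n̂) = -0.084332+0.000000i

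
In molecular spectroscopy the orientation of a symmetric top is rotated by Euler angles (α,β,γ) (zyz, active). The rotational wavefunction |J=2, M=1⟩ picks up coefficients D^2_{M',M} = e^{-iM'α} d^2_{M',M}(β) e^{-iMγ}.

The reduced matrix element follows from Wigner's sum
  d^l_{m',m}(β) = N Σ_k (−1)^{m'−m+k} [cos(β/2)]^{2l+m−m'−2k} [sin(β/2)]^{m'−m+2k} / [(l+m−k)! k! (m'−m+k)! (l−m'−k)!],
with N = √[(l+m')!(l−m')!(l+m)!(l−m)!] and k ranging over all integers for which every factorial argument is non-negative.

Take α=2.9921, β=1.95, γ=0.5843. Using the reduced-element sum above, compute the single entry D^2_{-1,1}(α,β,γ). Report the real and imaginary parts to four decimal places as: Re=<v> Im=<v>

Re=-0.1321 Im=0.1191

First d^2_{-1,1}(β=1.95), then the phase factors e^{-i(-1)α} and e^{-i(1)γ}:
Half-angle: c=0.561168, s=0.827702. N=√(1·6·6·1)=6.000000
Admissible k: 2..3 (factorial args all ≥0)
  k=2: (−1)^0·6.0000/(2)·0.5612^2·0.8277^2 = +0.647225
  k=3: (−1)^1·6.0000/(6)·0.5612^0·0.8277^4 = -0.469349
d^2_{-1,1}(1.95) = +0.647225 -0.469349 = +0.177876
D = (-0.988847+0.148936i)·(+0.177876)·(+0.834098-0.551616i) = -0.132098+0.119122i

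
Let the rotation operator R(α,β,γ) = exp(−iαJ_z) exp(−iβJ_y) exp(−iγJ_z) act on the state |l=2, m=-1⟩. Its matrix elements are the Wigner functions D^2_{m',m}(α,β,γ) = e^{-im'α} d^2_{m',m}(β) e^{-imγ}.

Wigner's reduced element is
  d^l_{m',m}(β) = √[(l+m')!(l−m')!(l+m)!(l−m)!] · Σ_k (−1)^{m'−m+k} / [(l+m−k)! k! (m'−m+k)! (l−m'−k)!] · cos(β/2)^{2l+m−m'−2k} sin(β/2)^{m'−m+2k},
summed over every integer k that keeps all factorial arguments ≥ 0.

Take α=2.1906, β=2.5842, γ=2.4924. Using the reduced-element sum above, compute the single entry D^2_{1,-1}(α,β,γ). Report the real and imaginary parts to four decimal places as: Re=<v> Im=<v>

Split into d^2_{1,-1}(β=2.5842) × two z-phases.
With c≡cos(β/2)=0.275103 and s≡sin(β/2)=0.961415, N=[6·1·1·6]^{1/2}=6.000000
k∈{0,1} keeps every argument non-negative
  k=0: (−1)^2·6.0000/(2)·0.2751^2·0.9614^2 = +0.209861
  k=1: (−1)^3·6.0000/(6)·0.2751^0·0.9614^4 = -0.854365
d^2_{1,-1}(2.5842) = +0.209861 -0.854365 = -0.644504
D = (-0.580875-0.813993i)·(-0.644504)·(-0.796572+0.604543i) = -0.615374-0.191572i

Re=-0.6154 Im=-0.1916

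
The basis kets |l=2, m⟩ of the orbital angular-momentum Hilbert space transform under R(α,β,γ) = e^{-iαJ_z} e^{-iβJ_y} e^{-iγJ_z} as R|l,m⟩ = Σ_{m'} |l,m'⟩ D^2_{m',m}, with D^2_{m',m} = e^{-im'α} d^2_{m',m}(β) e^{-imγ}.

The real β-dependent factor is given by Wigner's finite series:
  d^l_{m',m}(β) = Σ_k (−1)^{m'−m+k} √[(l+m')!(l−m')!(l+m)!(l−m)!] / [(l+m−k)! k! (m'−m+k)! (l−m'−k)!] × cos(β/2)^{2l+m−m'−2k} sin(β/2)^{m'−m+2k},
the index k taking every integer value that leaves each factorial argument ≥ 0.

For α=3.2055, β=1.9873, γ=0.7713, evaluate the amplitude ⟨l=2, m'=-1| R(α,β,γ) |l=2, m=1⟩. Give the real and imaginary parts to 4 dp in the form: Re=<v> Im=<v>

First d^2_{-1,1}(β=1.9873), then the phase factors e^{-i(-1)α} and e^{-i(1)γ}:
With c≡cos(β/2)=0.545635 and s≡sin(β/2)=0.838023, N=[1·6·6·1]^{1/2}=6.000000
Admissible k: 2..3 (factorial args all ≥0)
  k=2: (−1)^0·6.0000/(2)·0.5456^2·0.8380^2 = +0.627245
  k=3: (−1)^1·6.0000/(6)·0.5456^0·0.8380^4 = -0.493201
d^2_{-1,1}(1.9873) = +0.627245 -0.493201 = +0.134044
Attach z-rotation phases: D = e^{-i(-1)(3.2055)}·(+0.134044)·e^{-i(1)(0.7713)} = -0.101881+0.087109i

Re=-0.1019 Im=0.0871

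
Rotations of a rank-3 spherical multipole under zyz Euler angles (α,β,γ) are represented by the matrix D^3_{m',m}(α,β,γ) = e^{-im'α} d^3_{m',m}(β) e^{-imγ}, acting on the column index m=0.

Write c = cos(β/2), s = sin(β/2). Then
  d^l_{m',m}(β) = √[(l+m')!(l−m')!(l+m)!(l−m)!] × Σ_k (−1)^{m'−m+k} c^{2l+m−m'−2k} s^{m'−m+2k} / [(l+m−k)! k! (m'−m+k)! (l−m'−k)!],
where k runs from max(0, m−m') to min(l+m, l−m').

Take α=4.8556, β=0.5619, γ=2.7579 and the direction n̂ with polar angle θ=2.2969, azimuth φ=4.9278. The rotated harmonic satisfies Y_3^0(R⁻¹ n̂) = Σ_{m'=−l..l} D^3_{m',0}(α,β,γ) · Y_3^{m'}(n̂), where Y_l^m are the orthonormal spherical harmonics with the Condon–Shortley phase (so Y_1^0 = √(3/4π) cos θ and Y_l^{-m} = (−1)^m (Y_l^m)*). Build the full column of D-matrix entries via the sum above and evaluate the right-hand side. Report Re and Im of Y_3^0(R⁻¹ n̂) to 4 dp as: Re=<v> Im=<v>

Need the full column D^3_{m',0} for m'=−3..3 at α=4.8556, β=0.5619, γ=2.7579.
cos(β/2)=0.960792, sin(β/2)=0.277269
d^3_{-3,0}: single k=3 term ⇒ +0.084548;  D = -0.035218+0.076865i
d^3_{-2,0}: k∈[2..3] ⇒ +0.358823 -0.029883 = +0.328940;  D = -0.315539-0.092933i
d^3_{-1,0}: k∈[1..3] ⇒ +0.786392 -0.196473 +0.005454 = +0.595373;  D = +0.084973-0.589278i
d^3_{0,0}: k∈[0..3] ⇒ +0.786643 -0.589606 +0.049103 -0.000454 = +0.245685;  D = +0.245685+0.000000i
d^3_{1,0}: k∈[0..2] ⇒ -0.786392 +0.196473 -0.005454 = -0.595373;  D = -0.084973-0.589278i
d^3_{2,0}: k∈[0..1] ⇒ +0.358823 -0.029883 = +0.328940;  D = -0.315539+0.092933i
d^3_{3,0}: single k=0 term ⇒ -0.084548;  D = +0.035218+0.076865i
Y_3^{m'}(θ=2.2969,φ=4.9278) and Σ D·Y over m':
  (-0.0352+0.0769i)·(-0.1051-0.1393i)  (-0.3155-0.0929i)·(+0.3447-0.1585i)  (+0.0850-0.5893i)·(+0.0622+0.2843i)  (+0.2457+0.0000i)·(+0.1972+0.0000i)  (-0.0850-0.5893i)·(-0.0622+0.2843i)  (-0.3155+0.0929i)·(+0.3447+0.1585i)  (+0.0352+0.0769i)·(+0.1051-0.1393i)
Y_3^0(R⁻¹ n̂) = +0.175861-0.000000i

Re=0.1759 Im=0.0000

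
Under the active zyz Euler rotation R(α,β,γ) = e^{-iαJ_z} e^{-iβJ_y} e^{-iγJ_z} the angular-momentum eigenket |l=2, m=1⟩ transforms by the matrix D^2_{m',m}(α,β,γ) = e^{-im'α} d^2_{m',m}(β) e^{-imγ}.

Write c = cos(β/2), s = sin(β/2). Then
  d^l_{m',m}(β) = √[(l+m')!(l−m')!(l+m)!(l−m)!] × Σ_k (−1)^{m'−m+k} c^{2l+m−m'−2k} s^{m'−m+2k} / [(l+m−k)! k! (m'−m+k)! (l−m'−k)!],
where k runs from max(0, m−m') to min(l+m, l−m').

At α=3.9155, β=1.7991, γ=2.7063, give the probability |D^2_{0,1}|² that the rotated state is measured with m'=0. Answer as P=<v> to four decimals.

First d^2_{0,1}(β=1.7991), then the phase factors e^{-i(0)α} and e^{-i(1)γ}:
c=cos(1.7991/2)=0.621962, s=sin(1.7991/2)=0.783047; N=√[2·2·6·1]=4.898979
The bounds max(0,m−m')=1 and min(l+m,l−m')=2 give 2 terms
  k=1: (−1)^0·4.8990/(2)·0.6220^3·0.7830^1 = +0.461483
  k=2: (−1)^1·4.8990/(2)·0.6220^1·0.7830^3 = -0.731482
d^2_{0,1}(1.7991) = +0.461483 -0.731482 = -0.269998
|D^2_{0,1}|² = |d^2_{0,1}(β)|² = (-0.269998)² = 0.072899 (the z-rotation phases have unit modulus)

P=0.0729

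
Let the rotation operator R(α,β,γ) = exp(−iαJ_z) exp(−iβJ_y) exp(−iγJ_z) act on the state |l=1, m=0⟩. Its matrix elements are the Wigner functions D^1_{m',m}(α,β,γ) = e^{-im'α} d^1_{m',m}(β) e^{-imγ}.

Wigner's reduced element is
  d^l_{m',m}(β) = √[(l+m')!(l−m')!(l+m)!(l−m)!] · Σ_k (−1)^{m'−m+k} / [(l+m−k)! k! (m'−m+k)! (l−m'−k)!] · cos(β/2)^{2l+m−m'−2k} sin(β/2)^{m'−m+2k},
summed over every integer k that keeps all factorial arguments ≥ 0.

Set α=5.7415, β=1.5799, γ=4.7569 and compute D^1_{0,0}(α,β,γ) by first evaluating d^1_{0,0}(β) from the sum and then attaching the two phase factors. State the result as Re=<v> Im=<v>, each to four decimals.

Split into d^1_{0,0}(β=1.5799) × two z-phases.
With c≡cos(β/2)=0.703881 and s≡sin(β/2)=0.710318, N=[1·1·1·1]^{1/2}=1.000000
The bounds max(0,m−m')=0 and min(l+m,l−m')=1 give 2 terms
  k=0: (−1)^0·1.0000/(1)·0.7039^2·0.7103^0 = +0.495448
  k=1: (−1)^1·1.0000/(1)·0.7039^0·0.7103^2 = -0.504552
d^1_{0,0}(1.5799) = +0.495448 -0.504552 = -0.009104
Phases: e^{-i·(0)·5.7415}=+1.000000+0.000000i, e^{-i·(0)·4.7569}=+1.000000+0.000000i ⇒ D=-0.009104+0.000000i

Re=-0.0091 Im=0.0000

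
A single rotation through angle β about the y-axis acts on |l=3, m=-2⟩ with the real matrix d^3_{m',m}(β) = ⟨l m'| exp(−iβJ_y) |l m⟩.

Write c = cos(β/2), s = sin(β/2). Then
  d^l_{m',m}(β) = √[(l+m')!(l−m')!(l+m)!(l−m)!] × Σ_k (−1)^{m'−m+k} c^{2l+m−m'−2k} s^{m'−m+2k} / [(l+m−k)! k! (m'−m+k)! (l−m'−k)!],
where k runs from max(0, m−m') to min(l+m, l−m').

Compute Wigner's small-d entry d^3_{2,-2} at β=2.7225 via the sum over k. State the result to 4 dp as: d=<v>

d=-0.6777

d^3_{2,-2}(β=2.7225) via Wigner's sum:
With c≡cos(β/2)=0.208016 and s≡sin(β/2)=0.978125, N=[120·1·1·120]^{1/2}=120.000000
Admissible k: 0..1 (factorial args all ≥0)
  k=0: (−1)^4·120.0000/(24)·0.2080^2·0.9781^4 = +0.198035
  k=1: (−1)^5·120.0000/(120)·0.2080^0·0.9781^6 = -0.875724
d^3_{2,-2}(2.7225) = +0.198035 -0.875724 = -0.677689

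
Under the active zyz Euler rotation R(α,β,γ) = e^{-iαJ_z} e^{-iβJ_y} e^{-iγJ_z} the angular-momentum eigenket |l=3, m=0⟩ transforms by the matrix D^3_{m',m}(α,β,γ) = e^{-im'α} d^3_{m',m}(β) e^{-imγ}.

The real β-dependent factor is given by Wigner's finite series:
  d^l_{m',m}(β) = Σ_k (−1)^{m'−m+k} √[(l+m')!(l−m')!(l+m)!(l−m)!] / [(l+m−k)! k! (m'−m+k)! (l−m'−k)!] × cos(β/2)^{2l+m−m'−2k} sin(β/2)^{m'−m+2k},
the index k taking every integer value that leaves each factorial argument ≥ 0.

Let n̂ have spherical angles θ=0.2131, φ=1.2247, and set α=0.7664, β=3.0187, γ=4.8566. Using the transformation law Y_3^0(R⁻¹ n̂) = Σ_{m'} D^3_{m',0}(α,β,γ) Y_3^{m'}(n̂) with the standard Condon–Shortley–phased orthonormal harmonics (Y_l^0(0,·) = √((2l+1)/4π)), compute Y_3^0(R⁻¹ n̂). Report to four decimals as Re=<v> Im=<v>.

Need the full column D^3_{m',0} for m'=−3..3 at α=0.7664, β=3.0187, γ=4.8566.
cos(β/2)=0.061408, sin(β/2)=0.998113
d^3_{-3,0}: single k=3 term ⇒ +0.001030;  D = -0.000685+0.000768i
d^3_{-2,0}: k∈[2..3] ⇒ +0.000078 -0.020499 = -0.020421;  D = -0.000776-0.020406i
d^3_{-1,0}: k∈[1..3] ⇒ +0.000003 -0.002393 +0.210723 = +0.208333;  D = +0.150085+0.144488i
d^3_{0,0}: k∈[0..3] ⇒ +0.000000 -0.000127 +0.033683 -0.988730 = -0.955175;  D = -0.955175+0.000000i
d^3_{1,0}: k∈[0..2] ⇒ -0.000003 +0.002393 -0.210723 = -0.208333;  D = -0.150085+0.144488i
d^3_{2,0}: k∈[0..1] ⇒ +0.000078 -0.020499 = -0.020421;  D = -0.000776+0.020406i
d^3_{3,0}: single k=0 term ⇒ -0.001030;  D = +0.000685+0.000768i
Y_3^{m'}(θ=0.2131,φ=1.2247) and Σ D·Y over m':
  (-0.0007+0.0008i)·(-0.0034+0.0020i)  (-0.0008-0.0204i)·(-0.0344-0.0285i)  (+0.1501+0.1445i)·(+0.0876-0.2428i)  (-0.9552+0.0000i)·(+0.6479+0.0000i)  (-0.1501+0.1445i)·(-0.0876-0.2428i)  (-0.0008+0.0204i)·(-0.0344+0.0285i)  (+0.0007+0.0008i)·(+0.0034+0.0020i)
Y_3^0(R⁻¹ n̂) = -0.523518+0.000000i

Re=-0.5235 Im=0.0000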